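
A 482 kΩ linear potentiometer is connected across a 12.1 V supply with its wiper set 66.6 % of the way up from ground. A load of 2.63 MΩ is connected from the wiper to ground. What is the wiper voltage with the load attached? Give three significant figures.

The wiper splits the pot into (1−α)R = 161.0 kΩ above and αR = 321.0 kΩ below.
Lower section ‖ load = 286.1 kΩ.
V_wiper = 12.1 × 286.1/(161.0 + 286.1) = 7.74 V.

V ≈ 7.74 V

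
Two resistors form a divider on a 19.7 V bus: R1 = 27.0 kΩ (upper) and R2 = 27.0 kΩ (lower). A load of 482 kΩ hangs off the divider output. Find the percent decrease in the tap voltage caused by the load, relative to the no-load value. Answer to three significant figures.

2.72 %

The divider's output (Thévenin) resistance is R1‖R2 = 13.50 kΩ.
Fractional drop under load = R_th/(R_th + R_L) = 13.50 / (13.50 + 482) = 0.02725.
So the output falls by 2.72 %.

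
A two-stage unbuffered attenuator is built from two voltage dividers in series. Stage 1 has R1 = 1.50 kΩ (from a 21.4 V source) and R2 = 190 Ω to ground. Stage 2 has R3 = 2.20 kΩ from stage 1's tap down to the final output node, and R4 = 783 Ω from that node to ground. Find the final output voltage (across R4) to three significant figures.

Stage 2 presents R3+R4 = 2983 Ω as a load on stage 1's tap.
Stage 1's lower leg becomes R2‖(R3+R4) = 178.6 Ω, so V_mid = 21.4 × 178.6/1679 = 2.277 V.
Stage 2 is itself unloaded: V_out = V_mid × R4/(R3+R4) = 2.277 × 783/2983 = 0.598 V.

V_out ≈ 0.598 V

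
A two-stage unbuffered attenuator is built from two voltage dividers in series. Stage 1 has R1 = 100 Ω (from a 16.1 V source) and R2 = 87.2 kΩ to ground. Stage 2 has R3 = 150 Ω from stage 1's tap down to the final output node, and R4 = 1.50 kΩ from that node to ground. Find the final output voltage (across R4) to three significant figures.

Stage 2 presents R3+R4 = 1650 Ω as a load on stage 1's tap.
Stage 1's lower leg becomes R2‖(R3+R4) = 1619 Ω, so V_mid = 16.1 × 1619/1719 = 15.16 V.
Stage 2 is itself unloaded: V_out = V_mid × R4/(R3+R4) = 15.16 × 1500/1650 = 13.8 V.

V_out ≈ 13.8 V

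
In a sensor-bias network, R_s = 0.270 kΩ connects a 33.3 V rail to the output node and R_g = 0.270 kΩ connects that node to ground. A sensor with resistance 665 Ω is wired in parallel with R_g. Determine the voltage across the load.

V_out ≈ 13.8 V

The load sits in parallel with R_g: R_g‖R_L = (270 × 665) / (270 + 665) = 192.0 Ω.
V_out = 33.3 × 192.0 / (270 + 192.0) = 33.3 × 192.0/462.0 = 13.8 V.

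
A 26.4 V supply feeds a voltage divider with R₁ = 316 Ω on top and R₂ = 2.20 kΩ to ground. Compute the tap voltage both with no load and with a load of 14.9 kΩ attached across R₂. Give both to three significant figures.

Open-circuit: V = 26.4 × 2200/(316 + 2200) = 23.1 V.
With the load, R₂ becomes R₂‖R_L = 1917 Ω, so V = 26.4 × 1917/2233 = 22.7 V.

Unloaded: 23.1 V; loaded: 22.7 V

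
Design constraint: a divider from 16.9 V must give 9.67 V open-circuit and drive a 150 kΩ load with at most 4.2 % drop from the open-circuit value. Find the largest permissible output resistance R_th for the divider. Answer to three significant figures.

Loading drop = R_th/(R_th + R_L) ≤ 0.0420, so R_th ≤ R_L · ε/(1−ε) = 150 kΩ × 0.0420/0.9580 = 6.58 kΩ.

R_th ≤ 6.58 kΩ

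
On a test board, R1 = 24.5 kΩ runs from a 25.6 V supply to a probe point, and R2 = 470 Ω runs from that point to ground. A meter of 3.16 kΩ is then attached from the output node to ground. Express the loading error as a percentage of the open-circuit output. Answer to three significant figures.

12.7 %

Unloaded V = 25.6 × 470/24970 = 0.48186 V.
Loaded: R2‖R_L = 409.1 Ω, giving V = 25.6 × 409.1/24910 = 0.42049 V.
Drop = (0.48186 − 0.42049) / 0.48186 = 12.7 %.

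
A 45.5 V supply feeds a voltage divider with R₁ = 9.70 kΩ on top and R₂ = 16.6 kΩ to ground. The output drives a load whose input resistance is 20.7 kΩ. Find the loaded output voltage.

V_out ≈ 22.2 V

The load sits in parallel with R₂: R₂‖R_L = (16.6 × 20.7) / (16.6 + 20.7) = 9.212 kΩ.
V_out = 45.5 × 9.212 / (9.70 + 9.212) = 45.5 × 9.212/18.91 = 22.2 V.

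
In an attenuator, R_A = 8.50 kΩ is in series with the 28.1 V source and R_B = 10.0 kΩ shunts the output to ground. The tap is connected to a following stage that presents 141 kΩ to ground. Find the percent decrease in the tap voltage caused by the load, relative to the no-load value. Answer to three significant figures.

3.16 %

The divider's output (Thévenin) resistance is R_A‖R_B = 4.595 kΩ.
Fractional drop under load = R_th/(R_th + R_L) = 4.595 / (4.595 + 141) = 0.03156.
So the output falls by 3.16 %.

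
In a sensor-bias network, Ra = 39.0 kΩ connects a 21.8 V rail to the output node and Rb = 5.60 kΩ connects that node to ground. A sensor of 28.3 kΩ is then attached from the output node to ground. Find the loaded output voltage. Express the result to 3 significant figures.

The load sits in parallel with Rb: Rb‖R_L = (5.60 × 28.3) / (5.60 + 28.3) = 4.675 kΩ.
V_out = 21.8 × 4.675 / (39.0 + 4.675) = 21.8 × 4.675/43.67 = 2.33 V.

V_out ≈ 2.33 V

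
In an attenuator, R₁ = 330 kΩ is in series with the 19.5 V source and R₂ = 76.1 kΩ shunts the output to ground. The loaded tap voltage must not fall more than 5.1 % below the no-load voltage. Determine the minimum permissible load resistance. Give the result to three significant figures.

R_L(min) ≈ 1.15 MΩ

Output resistance R_th = R₁‖R₂ = (330 × 76.1)/406.1 = 61.84 kΩ.
The fractional drop is R_th/(R_th + R_L); requiring this ≤ 0.0510 gives R_L ≥ R_th(1/0.0510 − 1) = 61.84 × 18.61 = 1.15 MΩ.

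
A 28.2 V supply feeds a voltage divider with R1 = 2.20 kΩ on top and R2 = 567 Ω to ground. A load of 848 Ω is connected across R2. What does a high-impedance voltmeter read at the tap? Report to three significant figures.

V_out ≈ 3.77 V

The load sits in parallel with R2: R2‖R_L = (567 × 848) / (567 + 848) = 339.8 Ω.
V_out = 28.2 × 339.8 / (2200 + 339.8) = 28.2 × 339.8/2540 = 3.77 V.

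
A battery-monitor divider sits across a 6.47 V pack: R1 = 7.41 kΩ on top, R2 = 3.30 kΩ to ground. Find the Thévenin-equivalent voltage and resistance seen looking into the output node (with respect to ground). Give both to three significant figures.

V_th is the open-circuit tap voltage: 6.47 × 3.30/(7.41 + 3.30) = 1.99 V.
With the supply zeroed, R1 and R2 appear in parallel from the tap: R_th = R1‖R2 = (7.41 × 3.30)/10.71 = 2.28 kΩ.

V_th = 1.99 V, R_th = 2.28 kΩ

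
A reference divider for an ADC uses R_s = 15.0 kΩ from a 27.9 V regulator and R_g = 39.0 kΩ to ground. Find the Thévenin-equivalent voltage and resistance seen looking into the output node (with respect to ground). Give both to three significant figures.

V_th = 20.1 V, R_th = 10.8 kΩ

V_th is the open-circuit tap voltage: 27.9 × 39.0/(15.0 + 39.0) = 20.1 V.
With the supply zeroed, R_s and R_g appear in parallel from the tap: R_th = R_s‖R_g = (15.0 × 39.0)/54.00 = 10.8 kΩ.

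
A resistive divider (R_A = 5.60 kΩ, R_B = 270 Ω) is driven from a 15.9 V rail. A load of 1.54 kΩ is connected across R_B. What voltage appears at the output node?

The load sits in parallel with R_B: R_B‖R_L = (270 × 1540) / (270 + 1540) = 229.7 Ω.
V_out = 15.9 × 229.7 / (5600 + 229.7) = 15.9 × 229.7/5830 = 0.627 V.

V_out ≈ 0.627 V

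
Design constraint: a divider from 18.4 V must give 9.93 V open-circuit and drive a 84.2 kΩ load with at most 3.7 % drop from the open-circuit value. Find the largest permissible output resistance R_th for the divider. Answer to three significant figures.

R_th ≤ 3.24 kΩ

Loading drop = R_th/(R_th + R_L) ≤ 0.0370, so R_th ≤ R_L · ε/(1−ε) = 84.2 kΩ × 0.0370/0.9630 = 3.24 kΩ.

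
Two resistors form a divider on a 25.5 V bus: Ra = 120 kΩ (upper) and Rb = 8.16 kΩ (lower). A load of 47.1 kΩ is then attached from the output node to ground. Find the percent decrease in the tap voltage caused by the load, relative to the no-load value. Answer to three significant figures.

The divider's output (Thévenin) resistance is Ra‖Rb = 7.640 kΩ.
Fractional drop under load = R_th/(R_th + R_L) = 7.640 / (7.640 + 47.1) = 0.1396.
So the output falls by 14.0 %.

14.0 %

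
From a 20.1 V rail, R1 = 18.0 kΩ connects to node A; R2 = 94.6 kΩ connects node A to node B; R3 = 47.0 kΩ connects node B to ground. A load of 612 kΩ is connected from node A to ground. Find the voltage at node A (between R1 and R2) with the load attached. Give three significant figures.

V ≈ 17.4 V

Below node A the series string R2+R3 = 141.6 kΩ sits in parallel with the 612 kΩ load: 115.0 kΩ.
V_A = 20.1 × 115.0/(18.0 + 115.0) = 17.4 V.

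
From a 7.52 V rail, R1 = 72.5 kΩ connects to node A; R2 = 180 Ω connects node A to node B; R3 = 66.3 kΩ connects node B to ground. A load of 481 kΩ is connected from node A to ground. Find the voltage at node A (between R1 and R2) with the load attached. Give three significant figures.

Below node A the series string R2+R3 = 66480 Ω sits in parallel with the 481000 Ω load: 58410 Ω.
V_A = 7.52 × 58410/(72500 + 58410) = 3.36 V.

V ≈ 3.36 V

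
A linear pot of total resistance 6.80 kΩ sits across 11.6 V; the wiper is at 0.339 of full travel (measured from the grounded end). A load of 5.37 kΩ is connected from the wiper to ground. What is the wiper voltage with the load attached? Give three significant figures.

The wiper splits the pot into (1−α)R = 4.495 kΩ above and αR = 2.305 kΩ below.
Lower section ‖ load = 1.613 kΩ.
V_wiper = 11.6 × 1.613/(4.495 + 1.613) = 3.06 V.

V ≈ 3.06 V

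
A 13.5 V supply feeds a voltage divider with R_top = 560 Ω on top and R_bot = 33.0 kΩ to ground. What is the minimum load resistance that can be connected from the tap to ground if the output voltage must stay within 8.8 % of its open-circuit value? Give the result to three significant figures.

Output resistance R_th = R_top‖R_bot = (560 × 33000)/33560 = 550.7 Ω.
The fractional drop is R_th/(R_th + R_L); requiring this ≤ 0.0880 gives R_L ≥ R_th(1/0.0880 − 1) = 550.7 × 10.36 = 5.71 kΩ.

R_L(min) ≈ 5.71 kΩ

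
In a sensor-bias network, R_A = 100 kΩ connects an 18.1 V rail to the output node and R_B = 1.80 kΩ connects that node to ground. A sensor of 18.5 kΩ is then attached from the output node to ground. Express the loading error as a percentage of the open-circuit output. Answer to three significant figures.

8.72 %

Unloaded V = 18.1 × 1.80/101.8 = 0.32004 V.
Loaded: R_B‖R_L = 1.640 kΩ, giving V = 18.1 × 1.640/101.6 = 0.29212 V.
Drop = (0.32004 − 0.29212) / 0.32004 = 8.72 %.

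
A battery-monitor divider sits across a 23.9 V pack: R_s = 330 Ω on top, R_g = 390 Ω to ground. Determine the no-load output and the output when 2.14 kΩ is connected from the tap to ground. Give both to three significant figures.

Unloaded: 12.9 V; loaded: 11.9 V

Open-circuit: V = 23.9 × 390/(330 + 390) = 12.9 V.
With the load, R_g becomes R_g‖R_L = 329.9 Ω, so V = 23.9 × 329.9/659.9 = 11.9 V.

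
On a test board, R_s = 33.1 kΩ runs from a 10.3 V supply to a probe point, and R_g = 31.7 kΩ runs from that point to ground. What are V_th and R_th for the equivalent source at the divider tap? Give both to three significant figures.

V_th is the open-circuit tap voltage: 10.3 × 31.7/(33.1 + 31.7) = 5.04 V.
With the supply zeroed, R_s and R_g appear in parallel from the tap: R_th = R_s‖R_g = (33.1 × 31.7)/64.80 = 16.2 kΩ.

V_th = 5.04 V, R_th = 16.2 kΩ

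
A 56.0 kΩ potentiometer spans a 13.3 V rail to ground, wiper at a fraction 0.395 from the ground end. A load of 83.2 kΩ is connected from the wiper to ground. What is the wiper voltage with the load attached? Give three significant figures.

The wiper splits the pot into (1−α)R = 33.88 kΩ above and αR = 22.12 kΩ below.
Lower section ‖ load = 17.47 kΩ.
V_wiper = 13.3 × 17.47/(33.88 + 17.47) = 4.53 V.

V ≈ 4.53 V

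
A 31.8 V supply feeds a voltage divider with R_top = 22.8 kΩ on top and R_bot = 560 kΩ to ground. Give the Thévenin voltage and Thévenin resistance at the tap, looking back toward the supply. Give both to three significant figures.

V_th = 30.6 V, R_th = 21.9 kΩ

V_th is the open-circuit tap voltage: 31.8 × 560/(22.8 + 560) = 30.6 V.
With the supply zeroed, R_top and R_bot appear in parallel from the tap: R_th = R_top‖R_bot = (22.8 × 560)/582.8 = 21.9 kΩ.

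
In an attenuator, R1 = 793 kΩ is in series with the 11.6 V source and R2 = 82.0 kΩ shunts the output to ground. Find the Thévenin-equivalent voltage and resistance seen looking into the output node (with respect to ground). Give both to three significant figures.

V_th = 1.09 V, R_th = 74.3 kΩ

V_th is the open-circuit tap voltage: 11.6 × 82.0/(793 + 82.0) = 1.09 V.
With the supply zeroed, R1 and R2 appear in parallel from the tap: R_th = R1‖R2 = (793 × 82.0)/875.0 = 74.3 kΩ.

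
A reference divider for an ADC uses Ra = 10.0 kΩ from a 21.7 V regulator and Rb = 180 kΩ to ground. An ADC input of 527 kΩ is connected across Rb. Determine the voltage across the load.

V_out ≈ 20.2 V

The load sits in parallel with Rb: Rb‖R_L = (180 × 527) / (180 + 527) = 134.2 kΩ.
V_out = 21.7 × 134.2 / (10.0 + 134.2) = 21.7 × 134.2/144.2 = 20.2 V.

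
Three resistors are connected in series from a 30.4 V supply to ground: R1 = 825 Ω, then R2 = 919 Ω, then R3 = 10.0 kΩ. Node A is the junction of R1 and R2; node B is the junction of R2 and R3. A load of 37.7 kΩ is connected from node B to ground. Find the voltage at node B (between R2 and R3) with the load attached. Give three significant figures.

At node B, R3 is in parallel with the load: R3‖R_L = 7904 Ω.
Below node A the resistance is R2 + (R3‖R_L) = 8823 Ω, so V_A = 30.4 × 8823/9648 = 27.80 V.
Then V_B = V_A × (R3‖R_L)/(R2 + R3‖R_L) = 27.80 × 7904/8823 = 24.9 V.

V ≈ 24.9 V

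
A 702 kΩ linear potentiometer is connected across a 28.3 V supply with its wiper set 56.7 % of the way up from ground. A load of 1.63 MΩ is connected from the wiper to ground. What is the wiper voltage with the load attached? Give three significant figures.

V ≈ 14.5 V

The wiper splits the pot into (1−α)R = 304.0 kΩ above and αR = 398.0 kΩ below.
Lower section ‖ load = 319.9 kΩ.
V_wiper = 28.3 × 319.9/(304.0 + 319.9) = 14.5 V.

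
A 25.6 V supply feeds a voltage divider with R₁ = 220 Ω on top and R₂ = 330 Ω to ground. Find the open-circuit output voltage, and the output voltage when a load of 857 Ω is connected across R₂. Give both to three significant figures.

Unloaded: 15.4 V; loaded: 13.3 V

Open-circuit: V = 25.6 × 330/(220 + 330) = 15.4 V.
With the load, R₂ becomes R₂‖R_L = 238.3 Ω, so V = 25.6 × 238.3/458.3 = 13.3 V.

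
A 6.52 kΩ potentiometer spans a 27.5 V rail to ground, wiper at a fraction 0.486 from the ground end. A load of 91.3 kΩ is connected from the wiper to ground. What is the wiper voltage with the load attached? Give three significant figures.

The wiper splits the pot into (1−α)R = 3.351 kΩ above and αR = 3.169 kΩ below.
Lower section ‖ load = 3.062 kΩ.
V_wiper = 27.5 × 3.062/(3.351 + 3.062) = 13.1 V.

V ≈ 13.1 V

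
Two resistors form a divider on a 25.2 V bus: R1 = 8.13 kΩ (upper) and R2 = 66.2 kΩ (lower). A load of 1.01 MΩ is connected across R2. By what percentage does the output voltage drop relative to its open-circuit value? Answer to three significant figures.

The divider's output (Thévenin) resistance is R1‖R2 = 7.241 kΩ.
Fractional drop under load = R_th/(R_th + R_L) = 7.241 / (7.241 + 1010) = 0.007118.
So the output falls by 0.712 %.

0.712 %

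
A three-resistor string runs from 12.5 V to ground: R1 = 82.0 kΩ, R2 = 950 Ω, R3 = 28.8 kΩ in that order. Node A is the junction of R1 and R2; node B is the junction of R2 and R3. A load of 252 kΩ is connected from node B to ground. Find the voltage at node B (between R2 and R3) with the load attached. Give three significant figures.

V ≈ 2.97 V

At node B, R3 is in parallel with the load: R3‖R_L = 25850 Ω.
Below node A the resistance is R2 + (R3‖R_L) = 26800 Ω, so V_A = 12.5 × 26800/108800 = 3.079 V.
Then V_B = V_A × (R3‖R_L)/(R2 + R3‖R_L) = 3.079 × 25850/26800 = 2.97 V.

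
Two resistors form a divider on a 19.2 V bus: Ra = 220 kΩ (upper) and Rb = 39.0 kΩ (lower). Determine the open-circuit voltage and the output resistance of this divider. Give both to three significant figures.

V_th is the open-circuit tap voltage: 19.2 × 39.0/(220 + 39.0) = 2.89 V.
With the supply zeroed, Ra and Rb appear in parallel from the tap: R_th = Ra‖Rb = (220 × 39.0)/259.0 = 33.1 kΩ.

V_th = 2.89 V, R_th = 33.1 kΩ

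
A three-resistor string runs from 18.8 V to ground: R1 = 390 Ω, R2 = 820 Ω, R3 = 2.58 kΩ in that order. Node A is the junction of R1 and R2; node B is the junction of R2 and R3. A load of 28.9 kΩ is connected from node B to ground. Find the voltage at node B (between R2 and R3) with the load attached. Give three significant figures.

V ≈ 12.4 V

At node B, R3 is in parallel with the load: R3‖R_L = 2369 Ω.
Below node A the resistance is R2 + (R3‖R_L) = 3189 Ω, so V_A = 18.8 × 3189/3579 = 16.75 V.
Then V_B = V_A × (R3‖R_L)/(R2 + R3‖R_L) = 16.75 × 2369/3189 = 12.4 V.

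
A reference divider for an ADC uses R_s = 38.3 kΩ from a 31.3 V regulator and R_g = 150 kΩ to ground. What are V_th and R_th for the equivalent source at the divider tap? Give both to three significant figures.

V_th is the open-circuit tap voltage: 31.3 × 150/(38.3 + 150) = 24.9 V.
With the supply zeroed, R_s and R_g appear in parallel from the tap: R_th = R_s‖R_g = (38.3 × 150)/188.3 = 30.5 kΩ.

V_th = 24.9 V, R_th = 30.5 kΩ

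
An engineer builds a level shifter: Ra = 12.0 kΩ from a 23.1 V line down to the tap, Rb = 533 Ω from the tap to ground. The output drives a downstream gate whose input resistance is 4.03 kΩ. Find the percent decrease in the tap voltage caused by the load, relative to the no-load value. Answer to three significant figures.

The divider's output (Thévenin) resistance is Ra‖Rb = 510.3 Ω.
Fractional drop under load = R_th/(R_th + R_L) = 510.3 / (510.3 + 4030) = 0.1124.
So the output falls by 11.2 %.

11.2 %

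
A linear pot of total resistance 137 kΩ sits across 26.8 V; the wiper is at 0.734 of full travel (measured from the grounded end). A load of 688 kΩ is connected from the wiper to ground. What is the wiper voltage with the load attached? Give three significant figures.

V ≈ 18.9 V

The wiper splits the pot into (1−α)R = 36.44 kΩ above and αR = 100.6 kΩ below.
Lower section ‖ load = 87.73 kΩ.
V_wiper = 26.8 × 87.73/(36.44 + 87.73) = 18.9 V.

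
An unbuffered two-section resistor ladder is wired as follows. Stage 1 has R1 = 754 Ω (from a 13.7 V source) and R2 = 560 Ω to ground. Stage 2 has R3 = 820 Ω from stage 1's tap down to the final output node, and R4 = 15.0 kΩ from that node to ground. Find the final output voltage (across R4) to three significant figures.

V_out ≈ 5.43 V

Stage 2 presents R3+R4 = 15820 Ω as a load on stage 1's tap.
Stage 1's lower leg becomes R2‖(R3+R4) = 540.9 Ω, so V_mid = 13.7 × 540.9/1295 = 5.722 V.
Stage 2 is itself unloaded: V_out = V_mid × R4/(R3+R4) = 5.722 × 15000/15820 = 5.43 V.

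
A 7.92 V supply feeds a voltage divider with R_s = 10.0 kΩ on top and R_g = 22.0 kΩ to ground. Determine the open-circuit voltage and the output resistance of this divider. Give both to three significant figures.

V_th is the open-circuit tap voltage: 7.92 × 22.0/(10.0 + 22.0) = 5.45 V.
With the supply zeroed, R_s and R_g appear in parallel from the tap: R_th = R_s‖R_g = (10.0 × 22.0)/32.00 = 6.88 kΩ.

V_th = 5.45 V, R_th = 6.88 kΩ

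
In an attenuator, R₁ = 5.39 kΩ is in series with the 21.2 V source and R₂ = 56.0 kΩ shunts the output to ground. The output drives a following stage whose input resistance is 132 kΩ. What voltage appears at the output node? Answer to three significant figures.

V_out ≈ 18.6 V

The load sits in parallel with R₂: R₂‖R_L = (56.0 × 132) / (56.0 + 132) = 39.32 kΩ.
V_out = 21.2 × 39.32 / (5.39 + 39.32) = 21.2 × 39.32/44.71 = 18.6 V.
(Unloaded it would have been 19.3 V.)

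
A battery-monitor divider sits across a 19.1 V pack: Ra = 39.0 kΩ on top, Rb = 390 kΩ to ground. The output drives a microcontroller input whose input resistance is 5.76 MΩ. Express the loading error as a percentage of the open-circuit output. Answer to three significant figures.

0.612 %

The divider's output (Thévenin) resistance is Ra‖Rb = 35.45 kΩ.
Fractional drop under load = R_th/(R_th + R_L) = 35.45 / (35.45 + 5760) = 0.006118.
So the output falls by 0.612 %.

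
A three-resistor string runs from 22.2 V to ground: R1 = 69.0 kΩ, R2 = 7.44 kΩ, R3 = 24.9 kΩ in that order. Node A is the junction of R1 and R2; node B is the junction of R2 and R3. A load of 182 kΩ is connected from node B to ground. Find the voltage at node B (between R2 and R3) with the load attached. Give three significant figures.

V ≈ 4.94 V

At node B, R3 is in parallel with the load: R3‖R_L = 21.90 kΩ.
Below node A the resistance is R2 + (R3‖R_L) = 29.34 kΩ, so V_A = 22.2 × 29.34/98.34 = 6.624 V.
Then V_B = V_A × (R3‖R_L)/(R2 + R3‖R_L) = 6.624 × 21.90/29.34 = 4.94 V.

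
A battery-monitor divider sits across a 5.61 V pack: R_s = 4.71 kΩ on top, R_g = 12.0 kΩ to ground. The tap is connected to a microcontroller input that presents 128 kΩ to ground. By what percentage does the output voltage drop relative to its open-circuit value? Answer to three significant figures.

The divider's output (Thévenin) resistance is R_s‖R_g = 3.382 kΩ.
Fractional drop under load = R_th/(R_th + R_L) = 3.382 / (3.382 + 128) = 0.02574.
So the output falls by 2.57 %.

2.57 %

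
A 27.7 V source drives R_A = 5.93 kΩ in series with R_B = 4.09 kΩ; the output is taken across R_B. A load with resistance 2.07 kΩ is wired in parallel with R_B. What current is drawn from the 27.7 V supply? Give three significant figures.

R_B‖R_L = 1.374 kΩ, so the source sees R_A + R_B‖R_L = 7.304 kΩ.
I = 27.7 V / 7.304 kΩ = 3.79 mA.

I ≈ 3.79 mA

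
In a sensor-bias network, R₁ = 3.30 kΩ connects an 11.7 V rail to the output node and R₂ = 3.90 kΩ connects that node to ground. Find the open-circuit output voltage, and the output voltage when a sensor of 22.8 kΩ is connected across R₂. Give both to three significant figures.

Open-circuit: V = 11.7 × 3.90/(3.30 + 3.90) = 6.34 V.
With the load, R₂ becomes R₂‖R_L = 3.330 kΩ, so V = 11.7 × 3.330/6.630 = 5.88 V.

Unloaded: 6.34 V; loaded: 5.88 V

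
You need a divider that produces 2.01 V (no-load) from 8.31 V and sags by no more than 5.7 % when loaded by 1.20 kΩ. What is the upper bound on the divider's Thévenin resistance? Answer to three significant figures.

Loading drop = R_th/(R_th + R_L) ≤ 0.0570, so R_th ≤ R_L · ε/(1−ε) = 1.20 kΩ × 0.0570/0.9430 = 72.5 Ω.

R_th ≤ 72.5 Ω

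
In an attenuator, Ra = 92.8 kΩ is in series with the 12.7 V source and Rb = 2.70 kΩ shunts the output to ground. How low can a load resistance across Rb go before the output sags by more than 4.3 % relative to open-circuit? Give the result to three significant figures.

Output resistance R_th = Ra‖Rb = (92.8 × 2.70)/95.50 = 2.624 kΩ.
The fractional drop is R_th/(R_th + R_L); requiring this ≤ 0.0430 gives R_L ≥ R_th(1/0.0430 − 1) = 2.624 × 22.26 = 58.4 kΩ.

R_L(min) ≈ 58.4 kΩ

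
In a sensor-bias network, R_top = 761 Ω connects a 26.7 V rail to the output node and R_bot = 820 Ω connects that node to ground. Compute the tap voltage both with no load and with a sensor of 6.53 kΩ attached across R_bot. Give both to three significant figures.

Open-circuit: V = 26.7 × 820/(761 + 820) = 13.8 V.
With the load, R_bot becomes R_bot‖R_L = 728.5 Ω, so V = 26.7 × 728.5/1490 = 13.1 V.

Unloaded: 13.8 V; loaded: 13.1 V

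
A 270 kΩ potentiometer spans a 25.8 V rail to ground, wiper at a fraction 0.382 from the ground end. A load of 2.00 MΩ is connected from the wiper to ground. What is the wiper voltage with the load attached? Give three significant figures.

V ≈ 9.55 V

The wiper splits the pot into (1−α)R = 166.9 kΩ above and αR = 103.1 kΩ below.
Lower section ‖ load = 98.08 kΩ.
V_wiper = 25.8 × 98.08/(166.9 + 98.08) = 9.55 V.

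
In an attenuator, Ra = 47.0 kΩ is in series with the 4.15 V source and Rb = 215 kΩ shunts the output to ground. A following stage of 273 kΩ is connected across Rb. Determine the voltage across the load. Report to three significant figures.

V_out ≈ 2.98 V

The load sits in parallel with Rb: Rb‖R_L = (215 × 273) / (215 + 273) = 120.3 kΩ.
V_out = 4.15 × 120.3 / (47.0 + 120.3) = 4.15 × 120.3/167.3 = 2.98 V.
(Unloaded it would have been 3.41 V.)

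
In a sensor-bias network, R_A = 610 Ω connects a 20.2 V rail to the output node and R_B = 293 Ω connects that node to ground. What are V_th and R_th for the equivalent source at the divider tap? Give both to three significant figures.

V_th = 6.55 V, R_th = 198 Ω

V_th is the open-circuit tap voltage: 20.2 × 293/(610 + 293) = 6.55 V.
With the supply zeroed, R_A and R_B appear in parallel from the tap: R_th = R_A‖R_B = (610 × 293)/903.0 = 198 Ω.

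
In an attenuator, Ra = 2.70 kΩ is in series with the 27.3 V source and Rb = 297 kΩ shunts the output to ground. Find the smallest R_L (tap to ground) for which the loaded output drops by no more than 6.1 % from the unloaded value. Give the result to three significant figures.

R_L(min) ≈ 41.2 kΩ

Output resistance R_th = Ra‖Rb = (2.70 × 297)/299.7 = 2.676 kΩ.
The fractional drop is R_th/(R_th + R_L); requiring this ≤ 0.0610 gives R_L ≥ R_th(1/0.0610 − 1) = 2.676 × 15.39 = 41.2 kΩ.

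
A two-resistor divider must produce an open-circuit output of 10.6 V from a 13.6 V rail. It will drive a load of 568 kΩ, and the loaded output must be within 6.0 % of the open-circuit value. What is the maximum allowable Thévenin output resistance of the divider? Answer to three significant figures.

Loading drop = R_th/(R_th + R_L) ≤ 0.0600, so R_th ≤ R_L · ε/(1−ε) = 568 kΩ × 0.0600/0.9400 = 36.3 kΩ.

R_th ≤ 36.3 kΩ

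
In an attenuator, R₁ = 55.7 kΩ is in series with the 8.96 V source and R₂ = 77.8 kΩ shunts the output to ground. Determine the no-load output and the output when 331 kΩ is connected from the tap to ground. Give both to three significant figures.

Open-circuit: V = 8.96 × 77.8/(55.7 + 77.8) = 5.22 V.
With the load, R₂ becomes R₂‖R_L = 62.99 kΩ, so V = 8.96 × 62.99/118.7 = 4.76 V.

Unloaded: 5.22 V; loaded: 4.76 V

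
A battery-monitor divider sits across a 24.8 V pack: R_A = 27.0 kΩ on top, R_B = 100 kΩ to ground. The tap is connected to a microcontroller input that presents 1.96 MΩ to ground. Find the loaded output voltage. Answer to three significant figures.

V_out ≈ 19.3 V

The load sits in parallel with R_B: R_B‖R_L = (100 × 1960) / (100 + 1960) = 95.15 kΩ.
V_out = 24.8 × 95.15 / (27.0 + 95.15) = 24.8 × 95.15/122.1 = 19.3 V.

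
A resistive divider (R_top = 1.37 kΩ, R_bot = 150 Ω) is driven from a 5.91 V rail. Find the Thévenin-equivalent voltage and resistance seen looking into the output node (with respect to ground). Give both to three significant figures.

V_th is the open-circuit tap voltage: 5.91 × 150/(1370 + 150) = 0.583 V.
With the supply zeroed, R_top and R_bot appear in parallel from the tap: R_th = R_top‖R_bot = (1370 × 150)/1520 = 135 Ω.

V_th = 0.583 V, R_th = 135 Ω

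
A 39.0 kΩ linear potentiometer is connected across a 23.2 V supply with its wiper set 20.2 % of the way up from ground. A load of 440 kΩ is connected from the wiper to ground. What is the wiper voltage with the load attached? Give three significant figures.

V ≈ 4.62 V

The wiper splits the pot into (1−α)R = 31.12 kΩ above and αR = 7.878 kΩ below.
Lower section ‖ load = 7.739 kΩ.
V_wiper = 23.2 × 7.739/(31.12 + 7.739) = 4.62 V.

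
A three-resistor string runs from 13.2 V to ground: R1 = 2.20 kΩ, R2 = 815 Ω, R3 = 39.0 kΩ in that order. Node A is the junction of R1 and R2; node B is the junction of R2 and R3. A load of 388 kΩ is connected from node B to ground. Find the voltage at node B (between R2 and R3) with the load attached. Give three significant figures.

V ≈ 12.2 V

At node B, R3 is in parallel with the load: R3‖R_L = 35440 Ω.
Below node A the resistance is R2 + (R3‖R_L) = 36250 Ω, so V_A = 13.2 × 36250/38450 = 12.44 V.
Then V_B = V_A × (R3‖R_L)/(R2 + R3‖R_L) = 12.44 × 35440/36250 = 12.2 V.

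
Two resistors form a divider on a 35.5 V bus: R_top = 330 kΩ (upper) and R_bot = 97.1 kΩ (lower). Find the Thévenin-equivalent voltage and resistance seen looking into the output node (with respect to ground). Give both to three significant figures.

V_th is the open-circuit tap voltage: 35.5 × 97.1/(330 + 97.1) = 8.07 V.
With the supply zeroed, R_top and R_bot appear in parallel from the tap: R_th = R_top‖R_bot = (330 × 97.1)/427.1 = 75.0 kΩ.

V_th = 8.07 V, R_th = 75.0 kΩ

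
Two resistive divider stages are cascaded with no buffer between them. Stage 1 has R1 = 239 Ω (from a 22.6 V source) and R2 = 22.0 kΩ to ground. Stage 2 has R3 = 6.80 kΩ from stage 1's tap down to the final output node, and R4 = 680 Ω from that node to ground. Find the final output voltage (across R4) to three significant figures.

V_out ≈ 1.97 V

Stage 2 presents R3+R4 = 7480 Ω as a load on stage 1's tap.
Stage 1's lower leg becomes R2‖(R3+R4) = 5582 Ω, so V_mid = 22.6 × 5582/5821 = 21.67 V.
Stage 2 is itself unloaded: V_out = V_mid × R4/(R3+R4) = 21.67 × 680/7480 = 1.97 V.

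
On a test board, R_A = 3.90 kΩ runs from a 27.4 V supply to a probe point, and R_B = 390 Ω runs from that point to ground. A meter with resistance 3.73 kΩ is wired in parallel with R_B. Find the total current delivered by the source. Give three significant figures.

I ≈ 6.44 mA

R_B‖R_L = 353.1 Ω, so the source sees R_A + R_B‖R_L = 4253 Ω.
I = 27.4 V / 4253 Ω = 6.44 mA.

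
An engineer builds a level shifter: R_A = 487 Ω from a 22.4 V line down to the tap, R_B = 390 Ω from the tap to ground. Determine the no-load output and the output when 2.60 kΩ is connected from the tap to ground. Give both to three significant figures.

Unloaded: 9.96 V; loaded: 9.20 V

Open-circuit: V = 22.4 × 390/(487 + 390) = 9.96 V.
With the load, R_B becomes R_B‖R_L = 339.1 Ω, so V = 22.4 × 339.1/826.1 = 9.20 V.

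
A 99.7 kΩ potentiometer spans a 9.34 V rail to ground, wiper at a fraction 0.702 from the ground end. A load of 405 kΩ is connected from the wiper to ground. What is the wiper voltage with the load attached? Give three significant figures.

The wiper splits the pot into (1−α)R = 29.71 kΩ above and αR = 69.99 kΩ below.
Lower section ‖ load = 59.68 kΩ.
V_wiper = 9.34 × 59.68/(29.71 + 59.68) = 6.24 V.

V ≈ 6.24 V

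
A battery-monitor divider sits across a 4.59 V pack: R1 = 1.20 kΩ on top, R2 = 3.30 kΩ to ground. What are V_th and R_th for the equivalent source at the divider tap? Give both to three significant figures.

V_th = 3.37 V, R_th = 880 Ω

V_th is the open-circuit tap voltage: 4.59 × 3.30/(1.20 + 3.30) = 3.37 V.
With the supply zeroed, R1 and R2 appear in parallel from the tap: R_th = R1‖R2 = (1.20 × 3.30)/4.500 = 880 Ω.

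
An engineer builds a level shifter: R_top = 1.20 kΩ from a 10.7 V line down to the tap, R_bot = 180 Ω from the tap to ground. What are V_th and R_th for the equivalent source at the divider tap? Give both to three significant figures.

V_th is the open-circuit tap voltage: 10.7 × 180/(1200 + 180) = 1.40 V.
With the supply zeroed, R_top and R_bot appear in parallel from the tap: R_th = R_top‖R_bot = (1200 × 180)/1380 = 157 Ω.

V_th = 1.40 V, R_th = 157 Ω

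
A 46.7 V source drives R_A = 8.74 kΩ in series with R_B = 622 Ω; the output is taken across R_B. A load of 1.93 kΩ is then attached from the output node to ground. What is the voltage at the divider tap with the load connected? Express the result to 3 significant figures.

V_out ≈ 2.39 V

The load sits in parallel with R_B: R_B‖R_L = (622 × 1930) / (622 + 1930) = 470.4 Ω.
V_out = 46.7 × 470.4 / (8740 + 470.4) = 46.7 × 470.4/9210 = 2.39 V.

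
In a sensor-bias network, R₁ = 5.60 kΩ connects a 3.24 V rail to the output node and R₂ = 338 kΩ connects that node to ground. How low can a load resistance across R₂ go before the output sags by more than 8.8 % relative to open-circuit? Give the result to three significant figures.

R_L(min) ≈ 57.1 kΩ

Output resistance R_th = R₁‖R₂ = (5.60 × 338)/343.6 = 5.509 kΩ.
The fractional drop is R_th/(R_th + R_L); requiring this ≤ 0.0880 gives R_L ≥ R_th(1/0.0880 − 1) = 5.509 × 10.36 = 57.1 kΩ.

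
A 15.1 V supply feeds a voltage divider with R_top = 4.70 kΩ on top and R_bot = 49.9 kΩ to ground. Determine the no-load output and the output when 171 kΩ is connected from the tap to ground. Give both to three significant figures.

Open-circuit: V = 15.1 × 49.9/(4.70 + 49.9) = 13.8 V.
With the load, R_bot becomes R_bot‖R_L = 38.63 kΩ, so V = 15.1 × 38.63/43.33 = 13.5 V.

Unloaded: 13.8 V; loaded: 13.5 V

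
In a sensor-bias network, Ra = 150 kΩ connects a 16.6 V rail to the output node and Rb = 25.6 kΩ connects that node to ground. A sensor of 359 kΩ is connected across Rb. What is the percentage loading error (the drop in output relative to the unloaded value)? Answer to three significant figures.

5.74 %

The divider's output (Thévenin) resistance is Ra‖Rb = 21.87 kΩ.
Fractional drop under load = R_th/(R_th + R_L) = 21.87 / (21.87 + 359) = 0.05742.
So the output falls by 5.74 %.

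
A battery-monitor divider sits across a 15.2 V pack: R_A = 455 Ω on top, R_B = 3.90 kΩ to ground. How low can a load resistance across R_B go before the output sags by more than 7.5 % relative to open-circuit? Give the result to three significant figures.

Output resistance R_th = R_A‖R_B = (455 × 3900)/4355 = 407.5 Ω.
The fractional drop is R_th/(R_th + R_L); requiring this ≤ 0.0750 gives R_L ≥ R_th(1/0.0750 − 1) = 407.5 × 12.33 = 5.03 kΩ.

R_L(min) ≈ 5.03 kΩ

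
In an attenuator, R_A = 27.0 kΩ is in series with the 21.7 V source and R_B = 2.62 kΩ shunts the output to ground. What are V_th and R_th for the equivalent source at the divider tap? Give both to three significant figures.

V_th is the open-circuit tap voltage: 21.7 × 2.62/(27.0 + 2.62) = 1.92 V.
With the supply zeroed, R_A and R_B appear in parallel from the tap: R_th = R_A‖R_B = (27.0 × 2.62)/29.62 = 2.39 kΩ.

V_th = 1.92 V, R_th = 2.39 kΩ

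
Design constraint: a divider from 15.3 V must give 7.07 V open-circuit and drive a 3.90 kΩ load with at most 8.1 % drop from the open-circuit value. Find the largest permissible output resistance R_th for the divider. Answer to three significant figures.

Loading drop = R_th/(R_th + R_L) ≤ 0.0810, so R_th ≤ R_L · ε/(1−ε) = 3.90 kΩ × 0.0810/0.9190 = 344 Ω.
(Any R1, R2 with R2/(R1+R2) = 0.462 and R1‖R2 ≤ 344 Ω will meet the spec.)

R_th ≤ 344 Ω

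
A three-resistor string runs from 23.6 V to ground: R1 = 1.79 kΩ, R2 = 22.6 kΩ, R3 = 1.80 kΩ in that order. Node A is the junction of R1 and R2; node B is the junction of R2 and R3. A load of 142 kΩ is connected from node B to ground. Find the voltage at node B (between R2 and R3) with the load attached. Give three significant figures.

V ≈ 1.60 V

At node B, R3 is in parallel with the load: R3‖R_L = 1.777 kΩ.
Below node A the resistance is R2 + (R3‖R_L) = 24.38 kΩ, so V_A = 23.6 × 24.38/26.17 = 21.99 V.
Then V_B = V_A × (R3‖R_L)/(R2 + R3‖R_L) = 21.99 × 1.777/24.38 = 1.60 V.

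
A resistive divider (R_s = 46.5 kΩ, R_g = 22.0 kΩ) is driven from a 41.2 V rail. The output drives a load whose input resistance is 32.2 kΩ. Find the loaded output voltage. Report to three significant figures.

V_out ≈ 9.04 V

The load sits in parallel with R_g: R_g‖R_L = (22.0 × 32.2) / (22.0 + 32.2) = 13.07 kΩ.
V_out = 41.2 × 13.07 / (46.5 + 13.07) = 41.2 × 13.07/59.57 = 9.04 V.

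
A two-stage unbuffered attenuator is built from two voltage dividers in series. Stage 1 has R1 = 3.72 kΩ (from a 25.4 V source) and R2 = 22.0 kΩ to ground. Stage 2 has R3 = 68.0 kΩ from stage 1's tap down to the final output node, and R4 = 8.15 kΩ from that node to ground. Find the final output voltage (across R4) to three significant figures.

V_out ≈ 2.23 V

Stage 2 presents R3+R4 = 76.15 kΩ as a load on stage 1's tap.
Stage 1's lower leg becomes R2‖(R3+R4) = 17.07 kΩ, so V_mid = 25.4 × 17.07/20.79 = 20.85 V.
Stage 2 is itself unloaded: V_out = V_mid × R4/(R3+R4) = 20.85 × 8.15/76.15 = 2.23 V.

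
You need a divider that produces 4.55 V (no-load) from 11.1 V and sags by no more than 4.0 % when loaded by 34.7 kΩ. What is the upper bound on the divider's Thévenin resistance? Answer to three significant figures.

R_th ≤ 1.45 kΩ

Loading drop = R_th/(R_th + R_L) ≤ 0.0400, so R_th ≤ R_L · ε/(1−ε) = 34.7 kΩ × 0.0400/0.9600 = 1.45 kΩ.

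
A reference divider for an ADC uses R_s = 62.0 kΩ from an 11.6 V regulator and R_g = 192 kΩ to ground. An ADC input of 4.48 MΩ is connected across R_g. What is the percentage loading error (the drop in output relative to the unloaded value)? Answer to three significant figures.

The divider's output (Thévenin) resistance is R_s‖R_g = 46.87 kΩ.
Fractional drop under load = R_th/(R_th + R_L) = 46.87 / (46.87 + 4480) = 0.01035.
So the output falls by 1.04 %.

1.04 %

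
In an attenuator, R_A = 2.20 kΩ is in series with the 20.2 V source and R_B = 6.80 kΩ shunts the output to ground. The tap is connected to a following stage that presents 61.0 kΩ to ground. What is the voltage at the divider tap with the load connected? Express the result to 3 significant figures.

V_out ≈ 14.9 V

The load sits in parallel with R_B: R_B‖R_L = (6.80 × 61.0) / (6.80 + 61.0) = 6.118 kΩ.
V_out = 20.2 × 6.118 / (2.20 + 6.118) = 20.2 × 6.118/8.318 = 14.9 V.
(Unloaded it would have been 15.3 V.)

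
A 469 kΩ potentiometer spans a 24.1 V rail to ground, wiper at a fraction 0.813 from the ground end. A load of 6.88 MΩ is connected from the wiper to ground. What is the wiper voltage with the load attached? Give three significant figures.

V ≈ 19.4 V

The wiper splits the pot into (1−α)R = 87.70 kΩ above and αR = 381.3 kΩ below.
Lower section ‖ load = 361.3 kΩ.
V_wiper = 24.1 × 361.3/(87.70 + 361.3) = 19.4 V.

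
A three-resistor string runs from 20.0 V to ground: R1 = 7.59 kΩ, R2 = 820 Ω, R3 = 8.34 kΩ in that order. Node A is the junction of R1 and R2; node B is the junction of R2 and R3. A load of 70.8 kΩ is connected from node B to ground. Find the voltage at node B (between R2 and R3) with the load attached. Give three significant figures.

V ≈ 9.40 V

At node B, R3 is in parallel with the load: R3‖R_L = 7461 Ω.
Below node A the resistance is R2 + (R3‖R_L) = 8281 Ω, so V_A = 20.0 × 8281/15870 = 10.44 V.
Then V_B = V_A × (R3‖R_L)/(R2 + R3‖R_L) = 10.44 × 7461/8281 = 9.40 V.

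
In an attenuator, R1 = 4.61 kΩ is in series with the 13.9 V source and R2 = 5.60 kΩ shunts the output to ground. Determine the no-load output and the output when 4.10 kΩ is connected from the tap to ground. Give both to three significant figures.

Open-circuit: V = 13.9 × 5.60/(4.61 + 5.60) = 7.62 V.
With the load, R2 becomes R2‖R_L = 2.367 kΩ, so V = 13.9 × 2.367/6.977 = 4.72 V.

Unloaded: 7.62 V; loaded: 4.72 V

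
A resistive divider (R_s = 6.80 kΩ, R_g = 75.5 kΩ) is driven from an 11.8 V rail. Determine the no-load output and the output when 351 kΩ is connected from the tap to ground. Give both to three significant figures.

Open-circuit: V = 11.8 × 75.5/(6.80 + 75.5) = 10.8 V.
With the load, R_g becomes R_g‖R_L = 62.13 kΩ, so V = 11.8 × 62.13/68.93 = 10.6 V.

Unloaded: 10.8 V; loaded: 10.6 V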